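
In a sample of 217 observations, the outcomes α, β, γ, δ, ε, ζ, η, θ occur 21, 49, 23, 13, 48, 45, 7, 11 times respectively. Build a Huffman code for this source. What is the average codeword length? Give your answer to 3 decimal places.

Probabilities are the counts divided by 217.
Repeatedly combine the two least-probable nodes; the expected code length is the sum of the merged weights.
merge 1/31 + 11/217 → 18/217
merge 13/217 + 18/217 → 1/7
merge 3/31 + 23/217 → 44/217
merge 1/7 + 44/217 → 75/217
merge 45/217 + 48/217 → 3/7
merge 7/31 + 75/217 → 4/7
merge 3/7 + 4/7 → 1
L = 18/217 + 1/7 + 44/217 + 75/217 + 3/7 + 4/7 + 1 = 86/31 ≈ 2.774 bits/symbol.

2.774 bits/symbol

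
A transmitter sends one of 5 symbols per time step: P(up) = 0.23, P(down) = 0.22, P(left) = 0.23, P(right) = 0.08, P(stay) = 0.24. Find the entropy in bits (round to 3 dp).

2.242 bits

H = −Σ pᵢ log₂ pᵢ.
−0.23·log₂(0.23) = 0.4877
−0.22·log₂(0.22) = 0.4806
−0.23·log₂(0.23) = 0.4877
−0.08·log₂(0.08) = 0.2915
−0.24·log₂(0.24) = 0.4941
Sum ≈ 2.2416 → 2.242 bits.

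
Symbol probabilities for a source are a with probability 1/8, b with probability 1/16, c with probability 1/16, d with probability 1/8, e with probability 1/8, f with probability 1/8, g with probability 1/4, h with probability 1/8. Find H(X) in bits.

Each probability is a power of 1/2, so log₂(1/p) is an integer.
H = Σ p·log₂(1/p) = 1/8·3 + 1/16·4 + 1/16·4 + 1/8·3 + 1/8·3 + 1/8·3 + 1/4·2 + 1/8·3 = 2.875 bits.

2.875 bits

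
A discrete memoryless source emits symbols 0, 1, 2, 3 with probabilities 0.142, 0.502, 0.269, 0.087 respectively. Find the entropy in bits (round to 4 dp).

H = −Σ pᵢ log₂ pᵢ.
−0.142·log₂(0.142) = 0.3999
−0.502·log₂(0.502) = 0.4991
−0.269·log₂(0.269) = 0.5096
−0.087·log₂(0.087) = 0.3065
Sum ≈ 1.7150 → 1.7150 bits.

1.7150 bits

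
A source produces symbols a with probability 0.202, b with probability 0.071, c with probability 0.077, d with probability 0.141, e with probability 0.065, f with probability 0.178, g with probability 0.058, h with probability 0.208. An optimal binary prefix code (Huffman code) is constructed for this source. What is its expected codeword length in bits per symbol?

2.861 bits/symbol

Repeatedly combine the two least-probable nodes; the expected code length is the sum of the merged weights.
merge 29/500 + 13/200 → 123/1000
merge 71/1000 + 77/1000 → 37/250
merge 123/1000 + 141/1000 → 33/125
merge 37/250 + 89/500 → 163/500
merge 101/500 + 26/125 → 41/100
merge 33/125 + 163/500 → 59/100
merge 41/100 + 59/100 → 1
L = 123/1000 + 37/250 + 33/125 + 163/500 + 41/100 + 59/100 + 1 = 2861/1000 = 2.861 bits/symbol.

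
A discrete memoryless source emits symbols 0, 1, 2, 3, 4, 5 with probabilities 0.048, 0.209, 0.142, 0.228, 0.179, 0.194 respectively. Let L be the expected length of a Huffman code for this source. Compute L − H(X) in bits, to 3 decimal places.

Entropy H = −Σ p log₂ p ≈ 2.4717 bits.
Huffman merges: 6/125+71/500→19/100; 179/1000+19/100→369/1000; 97/500+209/1000→403/1000; 57/250+369/1000→597/1000; 403/1000+597/1000→1. L = 2559/1000 ≈ 2.5590.
L − H = 2.5590 − 2.4717 = 0.087 bits.

0.087 bits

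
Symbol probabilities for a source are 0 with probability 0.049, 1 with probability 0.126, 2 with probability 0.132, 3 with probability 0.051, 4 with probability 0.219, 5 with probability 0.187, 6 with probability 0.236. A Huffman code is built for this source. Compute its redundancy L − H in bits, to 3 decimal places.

0.027 bits

Entropy H = −Σ p log₂ p ≈ 2.6181 bits.
Huffman merges: 49/1000+51/1000→1/10; 1/10+63/500→113/500; 33/250+187/1000→319/1000; 219/1000+113/500→89/200; 59/250+319/1000→111/200; 89/200+111/200→1. L = 529/200 ≈ 2.6450.
L − H = 2.6450 − 2.6181 = 0.027 bits.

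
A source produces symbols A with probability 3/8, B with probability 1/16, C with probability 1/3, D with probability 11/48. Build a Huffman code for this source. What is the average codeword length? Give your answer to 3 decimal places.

1.917 bits/symbol

Repeatedly combine the two least-probable nodes; the expected code length is the sum of the merged weights.
merge 1/16 + 11/48 → 7/24
merge 7/24 + 1/3 → 5/8
merge 3/8 + 5/8 → 1
L = 7/24 + 5/8 + 1 = 23/12 ≈ 1.917 bits/symbol.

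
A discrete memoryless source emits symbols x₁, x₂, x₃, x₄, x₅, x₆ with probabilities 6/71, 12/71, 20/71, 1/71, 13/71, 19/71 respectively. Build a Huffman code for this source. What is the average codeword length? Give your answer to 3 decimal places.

2.366 bits/symbol

Repeatedly combine the two least-probable nodes; the expected code length is the sum of the merged weights.
merge 1/71 + 6/71 → 7/71
merge 7/71 + 12/71 → 19/71
merge 13/71 + 19/71 → 32/71
merge 19/71 + 20/71 → 39/71
merge 32/71 + 39/71 → 1
L = 7/71 + 19/71 + 32/71 + 39/71 + 1 = 168/71 ≈ 2.366 bits/symbol.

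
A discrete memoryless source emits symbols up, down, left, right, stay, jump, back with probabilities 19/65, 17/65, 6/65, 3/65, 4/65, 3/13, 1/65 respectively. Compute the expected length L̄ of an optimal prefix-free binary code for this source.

2.4 bits/symbol

Repeatedly combine the two least-probable nodes; the expected code length is the sum of the merged weights.
merge 1/65 + 3/65 → 4/65
merge 4/65 + 4/65 → 8/65
merge 6/65 + 8/65 → 14/65
merge 14/65 + 3/13 → 29/65
merge 17/65 + 19/65 → 36/65
merge 29/65 + 36/65 → 1
L = 4/65 + 8/65 + 14/65 + 29/65 + 36/65 + 1 = 12/5 = 2.4 bits/symbol.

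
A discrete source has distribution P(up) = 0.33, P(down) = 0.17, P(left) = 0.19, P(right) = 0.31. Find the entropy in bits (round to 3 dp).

H = −Σ pᵢ log₂ pᵢ.
−0.33·log₂(0.33) = 0.5278
−0.17·log₂(0.17) = 0.4346
−0.19·log₂(0.19) = 0.4552
−0.31·log₂(0.31) = 0.5238
Sum ≈ 1.9414 → 1.941 bits.

1.941 bits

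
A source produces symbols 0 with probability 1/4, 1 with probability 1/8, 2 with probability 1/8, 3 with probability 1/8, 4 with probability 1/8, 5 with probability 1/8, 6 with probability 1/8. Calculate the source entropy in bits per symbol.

2.75 bits

Each probability is a power of 1/2, so log₂(1/p) is an integer.
H = Σ p·log₂(1/p) = 1/4·2 + 1/8·3 + 1/8·3 + 1/8·3 + 1/8·3 + 1/8·3 + 1/8·3 = 2.75 bits.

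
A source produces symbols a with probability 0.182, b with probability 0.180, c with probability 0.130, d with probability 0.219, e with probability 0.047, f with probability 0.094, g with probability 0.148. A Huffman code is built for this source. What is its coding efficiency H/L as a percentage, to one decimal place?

Entropy H = −Σ p log₂ p ≈ 2.6910 bits.
Huffman merges: 47/1000+47/500→141/1000; 13/100+141/1000→271/1000; 37/250+9/50→41/125; 91/500+219/1000→401/1000; 271/1000+41/125→599/1000; 401/1000+599/1000→1. L = 137/50 ≈ 2.7400.
Efficiency = H/L = 2.6910/2.7400 = 98.2%.

98.2%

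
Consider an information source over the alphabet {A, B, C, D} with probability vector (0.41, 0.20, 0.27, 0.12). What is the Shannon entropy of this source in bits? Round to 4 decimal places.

H = −Σ pᵢ log₂ pᵢ.
−0.41·log₂(0.41) = 0.5274
−0.20·log₂(0.20) = 0.4644
−0.27·log₂(0.27) = 0.5100
−0.12·log₂(0.12) = 0.3671
Sum ≈ 1.8689 → 1.8689 bits.

1.8689 bits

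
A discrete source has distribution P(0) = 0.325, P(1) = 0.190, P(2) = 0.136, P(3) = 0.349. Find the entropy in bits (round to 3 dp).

1.904 bits

H = −Σ pᵢ log₂ pᵢ.
−0.325·log₂(0.325) = 0.5270
−0.190·log₂(0.190) = 0.4552
−0.136·log₂(0.136) = 0.3915
−0.349·log₂(0.349) = 0.5300
Sum ≈ 1.9037 → 1.904 bits.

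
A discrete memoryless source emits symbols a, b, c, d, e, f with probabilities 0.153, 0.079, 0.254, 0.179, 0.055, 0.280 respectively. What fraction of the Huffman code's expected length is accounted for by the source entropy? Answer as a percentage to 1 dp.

Entropy H = −Σ p log₂ p ≈ 2.3945 bits.
Huffman merges: 11/200+79/1000→67/500; 67/500+153/1000→287/1000; 179/1000+127/500→433/1000; 7/25+287/1000→567/1000; 433/1000+567/1000→1. L = 2421/1000 ≈ 2.4210.
Efficiency = H/L = 2.3945/2.4210 = 98.9%.

98.9%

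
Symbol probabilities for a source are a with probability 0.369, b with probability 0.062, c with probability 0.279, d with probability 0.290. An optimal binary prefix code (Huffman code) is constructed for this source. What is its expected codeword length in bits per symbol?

1.972 bits/symbol

Repeatedly combine the two least-probable nodes; the expected code length is the sum of the merged weights.
merge 31/500 + 279/1000 → 341/1000
merge 29/100 + 341/1000 → 631/1000
merge 369/1000 + 631/1000 → 1
L = 341/1000 + 631/1000 + 1 = 493/250 = 1.972 bits/symbol.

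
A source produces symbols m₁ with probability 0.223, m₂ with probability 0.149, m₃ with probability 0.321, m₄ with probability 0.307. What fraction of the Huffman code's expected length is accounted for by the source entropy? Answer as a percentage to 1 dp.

Entropy H = −Σ p log₂ p ≈ 1.9413 bits.
Huffman merges: 149/1000+223/1000→93/250; 307/1000+321/1000→157/250; 93/250+157/250→1. L = 2 ≈ 2.0000.
Efficiency = H/L = 1.9413/2.0000 = 97.1%.

97.1%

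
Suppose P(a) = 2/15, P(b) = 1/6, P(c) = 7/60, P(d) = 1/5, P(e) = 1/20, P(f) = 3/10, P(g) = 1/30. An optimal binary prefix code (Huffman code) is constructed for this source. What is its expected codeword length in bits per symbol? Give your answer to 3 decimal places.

2.583 bits/symbol

Repeatedly combine the two least-probable nodes; the expected code length is the sum of the merged weights.
merge 1/30 + 1/20 → 1/12
merge 1/12 + 7/60 → 1/5
merge 2/15 + 1/6 → 3/10
merge 1/5 + 1/5 → 2/5
merge 3/10 + 3/10 → 3/5
merge 2/5 + 3/5 → 1
L = 1/12 + 1/5 + 3/10 + 2/5 + 3/5 + 1 = 31/12 ≈ 2.583 bits/symbol.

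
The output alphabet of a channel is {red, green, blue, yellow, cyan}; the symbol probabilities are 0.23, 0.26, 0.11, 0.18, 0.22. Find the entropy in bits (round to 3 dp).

H = −Σ pᵢ log₂ pᵢ.
−0.23·log₂(0.23) = 0.4877
−0.26·log₂(0.26) = 0.5053
−0.11·log₂(0.11) = 0.3503
−0.18·log₂(0.18) = 0.4453
−0.22·log₂(0.22) = 0.4806
Sum ≈ 2.2691 → 2.269 bits.

2.269 bits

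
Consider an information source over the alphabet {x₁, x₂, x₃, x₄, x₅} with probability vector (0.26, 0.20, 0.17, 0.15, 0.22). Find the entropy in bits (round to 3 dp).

H = −Σ pᵢ log₂ pᵢ.
−0.26·log₂(0.26) = 0.5053
−0.20·log₂(0.20) = 0.4644
−0.17·log₂(0.17) = 0.4346
−0.15·log₂(0.15) = 0.4105
−0.22·log₂(0.22) = 0.4806
Sum ≈ 2.2954 → 2.295 bits.

2.295 bits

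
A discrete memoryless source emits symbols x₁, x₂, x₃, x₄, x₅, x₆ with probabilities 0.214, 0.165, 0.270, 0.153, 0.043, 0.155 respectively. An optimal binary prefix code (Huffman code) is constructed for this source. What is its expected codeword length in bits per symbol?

2.516 bits/symbol

Repeatedly combine the two least-probable nodes; the expected code length is the sum of the merged weights.
merge 43/1000 + 153/1000 → 49/250
merge 31/200 + 33/200 → 8/25
merge 49/250 + 107/500 → 41/100
merge 27/100 + 8/25 → 59/100
merge 41/100 + 59/100 → 1
L = 49/250 + 8/25 + 41/100 + 59/100 + 1 = 629/250 = 2.516 bits/symbol.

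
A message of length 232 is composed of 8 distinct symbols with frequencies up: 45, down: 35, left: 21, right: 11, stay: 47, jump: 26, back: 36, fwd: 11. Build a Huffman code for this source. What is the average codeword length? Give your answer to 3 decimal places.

Probabilities are the counts divided by 232.
Repeatedly combine the two least-probable nodes; the expected code length is the sum of the merged weights.
merge 11/232 + 11/232 → 11/116
merge 21/232 + 11/116 → 43/232
merge 13/116 + 35/232 → 61/232
merge 9/58 + 43/232 → 79/232
merge 45/232 + 47/232 → 23/58
merge 61/232 + 79/232 → 35/58
merge 23/58 + 35/58 → 1
L = 11/116 + 43/232 + 61/232 + 79/232 + 23/58 + 35/58 + 1 = 669/232 ≈ 2.884 bits/symbol.

2.884 bits/symbol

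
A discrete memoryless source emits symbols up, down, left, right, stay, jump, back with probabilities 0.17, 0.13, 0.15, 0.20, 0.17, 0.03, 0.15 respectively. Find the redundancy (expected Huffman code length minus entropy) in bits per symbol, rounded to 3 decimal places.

Entropy H = −Σ p log₂ p ≈ 2.6891 bits.
Huffman merges: 3/100+13/100→4/25; 3/20+3/20→3/10; 4/25+17/100→33/100; 17/100+1/5→37/100; 3/10+33/100→63/100; 37/100+63/100→1. L = 279/100 ≈ 2.7900.
L − H = 2.7900 − 2.6891 = 0.101 bits.

0.101 bits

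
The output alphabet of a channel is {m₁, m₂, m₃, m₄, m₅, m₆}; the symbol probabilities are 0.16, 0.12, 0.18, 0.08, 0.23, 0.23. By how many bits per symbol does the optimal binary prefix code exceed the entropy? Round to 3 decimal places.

0.038 bits

Entropy H = −Σ p log₂ p ≈ 2.5022 bits.
Huffman merges: 2/25+3/25→1/5; 4/25+9/50→17/50; 1/5+23/100→43/100; 23/100+17/50→57/100; 43/100+57/100→1. L = 127/50 ≈ 2.5400.
L − H = 2.5400 − 2.5022 = 0.038 bits.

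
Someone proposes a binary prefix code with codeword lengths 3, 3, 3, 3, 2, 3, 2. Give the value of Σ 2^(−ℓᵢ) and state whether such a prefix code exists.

1.125; no

With common denominator 2^3 = 8: Σ 2^(−ℓᵢ) = 1/8 + 1/8 + 1/8 + 1/8 + 2/8 + 1/8 + 2/8 = 9/8 = 1.125.
Kraft's inequality requires Σ ≤ 1; here Σ = 1.125 > 1, so no such prefix code exists.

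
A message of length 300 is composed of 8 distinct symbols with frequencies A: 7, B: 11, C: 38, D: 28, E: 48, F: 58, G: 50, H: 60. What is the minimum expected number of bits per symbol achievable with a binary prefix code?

Probabilities are the counts divided by 300.
Repeatedly combine the two least-probable nodes; the expected code length is the sum of the merged weights.
merge 7/300 + 11/300 → 3/50
merge 3/50 + 7/75 → 23/150
merge 19/150 + 23/150 → 7/25
merge 4/25 + 1/6 → 49/150
merge 29/150 + 1/5 → 59/150
merge 7/25 + 49/150 → 91/150
merge 59/150 + 91/150 → 1
L = 3/50 + 23/150 + 7/25 + 49/150 + 59/150 + 91/150 + 1 = 141/50 = 2.82 bits/symbol.

2.82 bits/symbol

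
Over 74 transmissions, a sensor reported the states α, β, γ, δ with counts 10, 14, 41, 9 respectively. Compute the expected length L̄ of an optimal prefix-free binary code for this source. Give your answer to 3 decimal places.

1.703 bits/symbol

Probabilities are the counts divided by 74.
Repeatedly combine the two least-probable nodes; the expected code length is the sum of the merged weights.
merge 9/74 + 5/37 → 19/74
merge 7/37 + 19/74 → 33/74
merge 33/74 + 41/74 → 1
L = 19/74 + 33/74 + 1 = 63/37 ≈ 1.703 bits/symbol.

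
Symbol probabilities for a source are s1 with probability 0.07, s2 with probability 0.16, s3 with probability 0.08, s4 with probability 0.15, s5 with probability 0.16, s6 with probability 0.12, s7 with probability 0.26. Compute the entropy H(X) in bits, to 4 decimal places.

H = −Σ pᵢ log₂ pᵢ.
−0.07·log₂(0.07) = 0.2686
−0.16·log₂(0.16) = 0.4230
−0.08·log₂(0.08) = 0.2915
−0.15·log₂(0.15) = 0.4105
−0.16·log₂(0.16) = 0.4230
−0.12·log₂(0.12) = 0.3671
−0.26·log₂(0.26) = 0.5053
Sum ≈ 2.6890 → 2.6890 bits.

2.6890 bits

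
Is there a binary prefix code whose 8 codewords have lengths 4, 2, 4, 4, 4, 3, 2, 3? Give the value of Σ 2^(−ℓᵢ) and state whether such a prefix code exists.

With common denominator 2^4 = 16: Σ 2^(−ℓᵢ) = 1/16 + 4/16 + 1/16 + 1/16 + 1/16 + 2/16 + 4/16 + 2/16 = 16/16 = 1.
Kraft's inequality requires Σ ≤ 1; here Σ = 1 ≤ 1, so such a prefix code exists.

1; yes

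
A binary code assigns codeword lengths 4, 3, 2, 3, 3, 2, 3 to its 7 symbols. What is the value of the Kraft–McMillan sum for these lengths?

With common denominator 2^4 = 16: Σ 2^(−ℓᵢ) = 1/16 + 2/16 + 4/16 + 2/16 + 2/16 + 4/16 + 2/16 = 17/16 = 1.0625.

1.0625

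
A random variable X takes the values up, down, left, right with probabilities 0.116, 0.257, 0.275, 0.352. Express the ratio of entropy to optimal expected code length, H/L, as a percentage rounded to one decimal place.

95.3%

Entropy H = −Σ p log₂ p ≈ 1.9067 bits.
Huffman merges: 29/250+257/1000→373/1000; 11/40+44/125→627/1000; 373/1000+627/1000→1. L = 2 ≈ 2.0000.
Efficiency = H/L = 1.9067/2.0000 = 95.3%.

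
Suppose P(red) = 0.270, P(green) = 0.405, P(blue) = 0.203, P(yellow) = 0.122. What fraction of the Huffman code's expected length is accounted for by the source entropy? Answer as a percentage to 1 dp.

Entropy H = −Σ p log₂ p ≈ 1.8754 bits.
Huffman merges: 61/500+203/1000→13/40; 27/100+13/40→119/200; 81/200+119/200→1. L = 48/25 ≈ 1.9200.
Efficiency = H/L = 1.8754/1.9200 = 97.7%.

97.7%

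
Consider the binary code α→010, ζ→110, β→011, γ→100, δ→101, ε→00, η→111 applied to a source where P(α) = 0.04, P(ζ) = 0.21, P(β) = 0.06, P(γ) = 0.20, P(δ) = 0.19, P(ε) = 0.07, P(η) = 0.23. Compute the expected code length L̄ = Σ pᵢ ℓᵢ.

L̄ = Σ pᵢ·ℓᵢ = 0.04·3 + 0.21·3 + 0.06·3 + 0.20·3 + 0.19·3 + 0.07·2 + 0.23·3 = 2.93 bits/symbol.

2.93 bits/symbol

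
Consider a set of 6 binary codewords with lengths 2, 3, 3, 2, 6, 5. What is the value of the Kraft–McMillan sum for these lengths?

With common denominator 2^6 = 64: Σ 2^(−ℓᵢ) = 16/64 + 8/64 + 8/64 + 16/64 + 1/64 + 2/64 = 51/64 = 0.796875.

0.796875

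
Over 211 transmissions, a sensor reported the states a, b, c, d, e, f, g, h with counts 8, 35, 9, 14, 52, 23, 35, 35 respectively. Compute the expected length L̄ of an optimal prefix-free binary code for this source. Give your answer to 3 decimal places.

2.815 bits/symbol

Probabilities are the counts divided by 211.
Repeatedly combine the two least-probable nodes; the expected code length is the sum of the merged weights.
merge 8/211 + 9/211 → 17/211
merge 14/211 + 17/211 → 31/211
merge 23/211 + 31/211 → 54/211
merge 35/211 + 35/211 → 70/211
merge 35/211 + 52/211 → 87/211
merge 54/211 + 70/211 → 124/211
merge 87/211 + 124/211 → 1
L = 17/211 + 31/211 + 54/211 + 70/211 + 87/211 + 124/211 + 1 = 594/211 ≈ 2.815 bits/symbol.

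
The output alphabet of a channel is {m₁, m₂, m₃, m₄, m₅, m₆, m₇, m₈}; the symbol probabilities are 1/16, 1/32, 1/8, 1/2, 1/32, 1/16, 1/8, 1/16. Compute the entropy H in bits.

2.3125 bits

Each probability is a power of 1/2, so log₂(1/p) is an integer.
H = Σ p·log₂(1/p) = 1/16·4 + 1/32·5 + 1/8·3 + 1/2·1 + 1/32·5 + 1/16·4 + 1/8·3 + 1/16·4 = 2.3125 bits.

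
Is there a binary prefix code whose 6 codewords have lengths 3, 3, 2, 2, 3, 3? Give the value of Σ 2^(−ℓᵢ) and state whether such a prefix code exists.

With common denominator 2^3 = 8: Σ 2^(−ℓᵢ) = 1/8 + 1/8 + 2/8 + 2/8 + 1/8 + 1/8 = 8/8 = 1.
Kraft's inequality requires Σ ≤ 1; here Σ = 1 ≤ 1, so such a prefix code exists.

1; yes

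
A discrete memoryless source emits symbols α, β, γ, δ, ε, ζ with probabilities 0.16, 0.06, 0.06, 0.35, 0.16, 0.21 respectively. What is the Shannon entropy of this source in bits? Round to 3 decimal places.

2.336 bits

H = −Σ pᵢ log₂ pᵢ.
−0.16·log₂(0.16) = 0.4230
−0.06·log₂(0.06) = 0.2435
−0.06·log₂(0.06) = 0.2435
−0.35·log₂(0.35) = 0.5301
−0.16·log₂(0.16) = 0.4230
−0.21·log₂(0.21) = 0.4728
Sum ≈ 2.3360 → 2.336 bits.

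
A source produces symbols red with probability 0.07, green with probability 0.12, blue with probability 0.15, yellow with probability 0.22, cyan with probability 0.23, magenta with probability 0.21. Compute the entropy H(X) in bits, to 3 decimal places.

H = −Σ pᵢ log₂ pᵢ.
−0.07·log₂(0.07) = 0.2686
−0.12·log₂(0.12) = 0.3671
−0.15·log₂(0.15) = 0.4105
−0.22·log₂(0.22) = 0.4806
−0.23·log₂(0.23) = 0.4877
−0.21·log₂(0.21) = 0.4728
Sum ≈ 2.4872 → 2.487 bits.

2.487 bits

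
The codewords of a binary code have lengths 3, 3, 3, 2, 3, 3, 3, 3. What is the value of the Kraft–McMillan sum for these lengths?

With common denominator 2^3 = 8: Σ 2^(−ℓᵢ) = 1/8 + 1/8 + 1/8 + 2/8 + 1/8 + 1/8 + 1/8 + 1/8 = 9/8 = 1.125.

1.125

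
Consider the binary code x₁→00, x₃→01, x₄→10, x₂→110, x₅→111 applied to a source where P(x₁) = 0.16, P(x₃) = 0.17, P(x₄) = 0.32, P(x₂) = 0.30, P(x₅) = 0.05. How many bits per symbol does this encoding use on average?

L̄ = Σ pᵢ·ℓᵢ = 0.16·2 + 0.17·2 + 0.32·2 + 0.30·3 + 0.05·3 = 2.35 bits/symbol.

2.35 bits/symbol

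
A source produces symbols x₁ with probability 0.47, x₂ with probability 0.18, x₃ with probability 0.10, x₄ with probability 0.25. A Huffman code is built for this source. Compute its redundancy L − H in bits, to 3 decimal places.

0.021 bits

Entropy H = −Σ p log₂ p ≈ 1.7895 bits.
Huffman merges: 1/10+9/50→7/25; 1/4+7/25→53/100; 47/100+53/100→1. L = 181/100 ≈ 1.8100.
L − H = 1.8100 − 1.7895 = 0.021 bits.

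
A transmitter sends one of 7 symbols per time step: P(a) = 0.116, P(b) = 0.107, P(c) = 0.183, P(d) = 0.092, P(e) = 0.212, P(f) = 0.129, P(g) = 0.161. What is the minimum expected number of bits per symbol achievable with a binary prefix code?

Repeatedly combine the two least-probable nodes; the expected code length is the sum of the merged weights.
merge 23/250 + 107/1000 → 199/1000
merge 29/250 + 129/1000 → 49/200
merge 161/1000 + 183/1000 → 43/125
merge 199/1000 + 53/250 → 411/1000
merge 49/200 + 43/125 → 589/1000
merge 411/1000 + 589/1000 → 1
L = 199/1000 + 49/200 + 43/125 + 411/1000 + 589/1000 + 1 = 697/250 = 2.788 bits/symbol.

2.788 bits/symbol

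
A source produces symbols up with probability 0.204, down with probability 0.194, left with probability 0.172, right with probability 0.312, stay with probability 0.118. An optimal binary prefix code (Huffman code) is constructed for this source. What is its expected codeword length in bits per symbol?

2.29 bits/symbol

Repeatedly combine the two least-probable nodes; the expected code length is the sum of the merged weights.
merge 59/500 + 43/250 → 29/100
merge 97/500 + 51/250 → 199/500
merge 29/100 + 39/125 → 301/500
merge 199/500 + 301/500 → 1
L = 29/100 + 199/500 + 301/500 + 1 = 229/100 = 2.29 bits/symbol.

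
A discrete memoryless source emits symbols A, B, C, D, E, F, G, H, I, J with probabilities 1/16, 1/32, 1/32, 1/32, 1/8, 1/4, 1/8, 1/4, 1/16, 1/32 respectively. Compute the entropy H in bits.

2.875 bits

Each probability is a power of 1/2, so log₂(1/p) is an integer.
H = Σ p·log₂(1/p) = 1/16·4 + 1/32·5 + 1/32·5 + 1/32·5 + 1/8·3 + 1/4·2 + 1/8·3 + 1/4·2 + 1/16·4 + 1/32·5 = 2.875 bits.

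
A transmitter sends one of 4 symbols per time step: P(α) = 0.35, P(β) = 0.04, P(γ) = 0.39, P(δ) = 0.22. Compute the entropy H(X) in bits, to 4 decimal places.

1.7262 bits

H = −Σ pᵢ log₂ pᵢ.
−0.35·log₂(0.35) = 0.5301
−0.04·log₂(0.04) = 0.1858
−0.39·log₂(0.39) = 0.5298
−0.22·log₂(0.22) = 0.4806
Sum ≈ 1.7262 → 1.7262 bits.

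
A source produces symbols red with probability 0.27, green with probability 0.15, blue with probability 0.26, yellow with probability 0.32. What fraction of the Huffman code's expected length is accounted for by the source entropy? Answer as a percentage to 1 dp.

Entropy H = −Σ p log₂ p ≈ 1.9519 bits.
Huffman merges: 3/20+13/50→41/100; 27/100+8/25→59/100; 41/100+59/100→1. L = 2 ≈ 2.0000.
Efficiency = H/L = 1.9519/2.0000 = 97.6%.

97.6%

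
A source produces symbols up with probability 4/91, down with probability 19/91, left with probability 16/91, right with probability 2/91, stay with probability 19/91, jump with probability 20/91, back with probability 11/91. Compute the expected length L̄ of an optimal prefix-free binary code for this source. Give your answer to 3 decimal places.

Repeatedly combine the two least-probable nodes; the expected code length is the sum of the merged weights.
merge 2/91 + 4/91 → 6/91
merge 6/91 + 11/91 → 17/91
merge 16/91 + 17/91 → 33/91
merge 19/91 + 19/91 → 38/91
merge 20/91 + 33/91 → 53/91
merge 38/91 + 53/91 → 1
L = 6/91 + 17/91 + 33/91 + 38/91 + 53/91 + 1 = 34/13 ≈ 2.615 bits/symbol.

2.615 bits/symbol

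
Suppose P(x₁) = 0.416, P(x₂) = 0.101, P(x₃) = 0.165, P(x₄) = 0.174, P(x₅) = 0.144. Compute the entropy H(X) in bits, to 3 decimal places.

2.131 bits

H = −Σ pᵢ log₂ pᵢ.
−0.416·log₂(0.416) = 0.5264
−0.101·log₂(0.101) = 0.3341
−0.165·log₂(0.165) = 0.4289
−0.174·log₂(0.174) = 0.4390
−0.144·log₂(0.144) = 0.4026
Sum ≈ 2.1309 → 2.131 bits.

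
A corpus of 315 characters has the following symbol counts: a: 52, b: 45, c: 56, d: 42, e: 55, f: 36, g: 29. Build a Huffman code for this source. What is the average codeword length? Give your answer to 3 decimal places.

2.822 bits/symbol

Probabilities are the counts divided by 315.
Repeatedly combine the two least-probable nodes; the expected code length is the sum of the merged weights.
merge 29/315 + 4/35 → 13/63
merge 2/15 + 1/7 → 29/105
merge 52/315 + 11/63 → 107/315
merge 8/45 + 13/63 → 121/315
merge 29/105 + 107/315 → 194/315
merge 121/315 + 194/315 → 1
L = 13/63 + 29/105 + 107/315 + 121/315 + 194/315 + 1 = 127/45 ≈ 2.822 bits/symbol.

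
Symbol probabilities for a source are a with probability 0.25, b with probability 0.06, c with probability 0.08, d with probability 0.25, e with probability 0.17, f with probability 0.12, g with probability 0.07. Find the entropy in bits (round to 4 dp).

2.6053 bits

H = −Σ pᵢ log₂ pᵢ.
−0.25·log₂(0.25) = 0.5000
−0.06·log₂(0.06) = 0.2435
−0.08·log₂(0.08) = 0.2915
−0.25·log₂(0.25) = 0.5000
−0.17·log₂(0.17) = 0.4346
−0.12·log₂(0.12) = 0.3671
−0.07·log₂(0.07) = 0.2686
Sum ≈ 2.6053 → 2.6053 bits.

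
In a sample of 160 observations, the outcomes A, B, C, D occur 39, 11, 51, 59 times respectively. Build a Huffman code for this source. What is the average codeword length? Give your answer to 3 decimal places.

Probabilities are the counts divided by 160.
Repeatedly combine the two least-probable nodes; the expected code length is the sum of the merged weights.
merge 11/160 + 39/160 → 5/16
merge 5/16 + 51/160 → 101/160
merge 59/160 + 101/160 → 1
L = 5/16 + 101/160 + 1 = 311/160 ≈ 1.944 bits/symbol.

1.944 bits/symbol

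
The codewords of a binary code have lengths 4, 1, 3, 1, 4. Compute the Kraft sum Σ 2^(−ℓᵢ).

With common denominator 2^4 = 16: Σ 2^(−ℓᵢ) = 1/16 + 8/16 + 2/16 + 8/16 + 1/16 = 20/16 = 1.25.

1.25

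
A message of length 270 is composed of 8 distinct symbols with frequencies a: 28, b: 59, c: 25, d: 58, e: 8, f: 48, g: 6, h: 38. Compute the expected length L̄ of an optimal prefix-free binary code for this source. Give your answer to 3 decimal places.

2.763 bits/symbol

Probabilities are the counts divided by 270.
Repeatedly combine the two least-probable nodes; the expected code length is the sum of the merged weights.
merge 1/45 + 4/135 → 7/135
merge 7/135 + 5/54 → 13/90
merge 14/135 + 19/135 → 11/45
merge 13/90 + 8/45 → 29/90
merge 29/135 + 59/270 → 13/30
merge 11/45 + 29/90 → 17/30
merge 13/30 + 17/30 → 1
L = 7/135 + 13/90 + 11/45 + 29/90 + 13/30 + 17/30 + 1 = 373/135 ≈ 2.763 bits/symbol.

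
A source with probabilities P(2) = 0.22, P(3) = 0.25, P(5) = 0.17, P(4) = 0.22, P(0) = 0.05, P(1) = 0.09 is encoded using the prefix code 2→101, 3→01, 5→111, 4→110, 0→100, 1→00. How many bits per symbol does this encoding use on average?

L̄ = Σ pᵢ·ℓᵢ = 0.22·3 + 0.25·2 + 0.17·3 + 0.22·3 + 0.05·3 + 0.09·2 = 2.66 bits/symbol.

2.66 bits/symbol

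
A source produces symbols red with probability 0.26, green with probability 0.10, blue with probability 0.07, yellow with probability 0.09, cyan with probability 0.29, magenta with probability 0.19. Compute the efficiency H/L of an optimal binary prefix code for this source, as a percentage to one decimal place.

98.8%

Entropy H = −Σ p log₂ p ≈ 2.3918 bits.
Huffman merges: 7/100+9/100→4/25; 1/10+4/25→13/50; 19/100+13/50→9/20; 13/50+29/100→11/20; 9/20+11/20→1. L = 121/50 ≈ 2.4200.
Efficiency = H/L = 2.3918/2.4200 = 98.8%.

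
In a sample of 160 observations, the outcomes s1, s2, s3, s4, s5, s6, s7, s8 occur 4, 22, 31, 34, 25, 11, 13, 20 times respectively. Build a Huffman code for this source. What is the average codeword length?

Probabilities are the counts divided by 160.
Repeatedly combine the two least-probable nodes; the expected code length is the sum of the merged weights.
merge 1/40 + 11/160 → 3/32
merge 13/160 + 3/32 → 7/40
merge 1/8 + 11/80 → 21/80
merge 5/32 + 7/40 → 53/160
merge 31/160 + 17/80 → 13/32
merge 21/80 + 53/160 → 19/32
merge 13/32 + 19/32 → 1
L = 3/32 + 7/40 + 21/80 + 53/160 + 13/32 + 19/32 + 1 = 229/80 = 2.8625 bits/symbol.

2.8625 bits/symbol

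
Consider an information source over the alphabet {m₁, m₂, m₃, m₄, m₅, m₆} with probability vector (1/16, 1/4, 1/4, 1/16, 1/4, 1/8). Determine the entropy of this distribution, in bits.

2.375 bits

Each probability is a power of 1/2, so log₂(1/p) is an integer.
H = Σ p·log₂(1/p) = 1/16·4 + 1/4·2 + 1/4·2 + 1/16·4 + 1/4·2 + 1/8·3 = 2.375 bits.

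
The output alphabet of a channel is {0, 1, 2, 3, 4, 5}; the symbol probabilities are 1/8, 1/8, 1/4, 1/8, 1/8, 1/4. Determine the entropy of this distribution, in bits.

Each probability is a power of 1/2, so log₂(1/p) is an integer.
H = Σ p·log₂(1/p) = 1/8·3 + 1/8·3 + 1/4·2 + 1/8·3 + 1/8·3 + 1/4·2 = 2.5 bits.

2.5 bits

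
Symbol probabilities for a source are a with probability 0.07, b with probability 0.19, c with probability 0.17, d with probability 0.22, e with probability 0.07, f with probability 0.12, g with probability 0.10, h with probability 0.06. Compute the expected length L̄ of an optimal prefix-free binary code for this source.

Repeatedly combine the two least-probable nodes; the expected code length is the sum of the merged weights.
merge 3/50 + 7/100 → 13/100
merge 7/100 + 1/10 → 17/100
merge 3/25 + 13/100 → 1/4
merge 17/100 + 17/100 → 17/50
merge 19/100 + 11/50 → 41/100
merge 1/4 + 17/50 → 59/100
merge 41/100 + 59/100 → 1
L = 13/100 + 17/100 + 1/4 + 17/50 + 41/100 + 59/100 + 1 = 289/100 = 2.89 bits/symbol.

2.89 bits/symbol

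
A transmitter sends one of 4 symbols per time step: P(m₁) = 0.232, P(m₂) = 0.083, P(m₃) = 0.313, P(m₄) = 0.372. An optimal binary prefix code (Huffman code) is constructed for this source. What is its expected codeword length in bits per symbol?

1.943 bits/symbol

Repeatedly combine the two least-probable nodes; the expected code length is the sum of the merged weights.
merge 83/1000 + 29/125 → 63/200
merge 313/1000 + 63/200 → 157/250
merge 93/250 + 157/250 → 1
L = 63/200 + 157/250 + 1 = 1943/1000 = 1.943 bits/symbol.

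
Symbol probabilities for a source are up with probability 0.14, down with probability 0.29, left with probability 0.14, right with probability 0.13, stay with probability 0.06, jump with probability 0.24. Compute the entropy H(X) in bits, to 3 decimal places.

H = −Σ pᵢ log₂ pᵢ.
−0.14·log₂(0.14) = 0.3971
−0.29·log₂(0.29) = 0.5179
−0.14·log₂(0.14) = 0.3971
−0.13·log₂(0.13) = 0.3826
−0.06·log₂(0.06) = 0.2435
−0.24·log₂(0.24) = 0.4941
Sum ≈ 2.4324 → 2.432 bits.

2.432 bits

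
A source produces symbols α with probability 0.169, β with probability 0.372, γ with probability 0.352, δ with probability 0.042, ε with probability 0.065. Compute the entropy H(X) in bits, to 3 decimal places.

H = −Σ pᵢ log₂ pᵢ.
−0.169·log₂(0.169) = 0.4335
−0.372·log₂(0.372) = 0.5307
−0.352·log₂(0.352) = 0.5302
−0.042·log₂(0.042) = 0.1921
−0.065·log₂(0.065) = 0.2563
Sum ≈ 1.9428 → 1.943 bits.

1.943 bits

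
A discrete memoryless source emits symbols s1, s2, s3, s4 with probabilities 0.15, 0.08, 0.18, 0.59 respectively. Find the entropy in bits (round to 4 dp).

H = −Σ pᵢ log₂ pᵢ.
−0.15·log₂(0.15) = 0.4105
−0.08·log₂(0.08) = 0.2915
−0.18·log₂(0.18) = 0.4453
−0.59·log₂(0.59) = 0.4491
Sum ≈ 1.5965 → 1.5965 bits.

1.5965 bits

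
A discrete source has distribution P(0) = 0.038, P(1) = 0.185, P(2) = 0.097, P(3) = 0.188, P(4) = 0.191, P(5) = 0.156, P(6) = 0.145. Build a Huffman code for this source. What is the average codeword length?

2.756 bits/symbol

Repeatedly combine the two least-probable nodes; the expected code length is the sum of the merged weights.
merge 19/500 + 97/1000 → 27/200
merge 27/200 + 29/200 → 7/25
merge 39/250 + 37/200 → 341/1000
merge 47/250 + 191/1000 → 379/1000
merge 7/25 + 341/1000 → 621/1000
merge 379/1000 + 621/1000 → 1
L = 27/200 + 7/25 + 341/1000 + 379/1000 + 621/1000 + 1 = 689/250 = 2.756 bits/symbol.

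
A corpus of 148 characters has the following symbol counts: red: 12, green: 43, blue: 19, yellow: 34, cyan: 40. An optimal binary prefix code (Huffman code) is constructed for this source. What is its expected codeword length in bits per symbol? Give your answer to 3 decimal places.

2.209 bits/symbol

Probabilities are the counts divided by 148.
Repeatedly combine the two least-probable nodes; the expected code length is the sum of the merged weights.
merge 3/37 + 19/148 → 31/148
merge 31/148 + 17/74 → 65/148
merge 10/37 + 43/148 → 83/148
merge 65/148 + 83/148 → 1
L = 31/148 + 65/148 + 83/148 + 1 = 327/148 ≈ 2.209 bits/symbol.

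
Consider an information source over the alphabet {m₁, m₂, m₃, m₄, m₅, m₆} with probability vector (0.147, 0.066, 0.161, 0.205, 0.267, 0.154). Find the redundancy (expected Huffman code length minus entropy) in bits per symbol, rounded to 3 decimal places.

Entropy H = −Σ p log₂ p ≈ 2.4826 bits.
Huffman merges: 33/500+147/1000→213/1000; 77/500+161/1000→63/200; 41/200+213/1000→209/500; 267/1000+63/200→291/500; 209/500+291/500→1. L = 316/125 ≈ 2.5280.
L − H = 2.5280 − 2.4826 = 0.045 bits.

0.045 bits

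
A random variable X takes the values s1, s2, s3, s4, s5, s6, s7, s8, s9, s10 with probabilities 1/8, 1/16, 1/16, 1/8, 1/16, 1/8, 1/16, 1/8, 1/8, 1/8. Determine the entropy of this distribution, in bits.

Each probability is a power of 1/2, so log₂(1/p) is an integer.
H = Σ p·log₂(1/p) = 1/8·3 + 1/16·4 + 1/16·4 + 1/8·3 + 1/16·4 + 1/8·3 + 1/16·4 + 1/8·3 + 1/8·3 + 1/8·3 = 3.25 bits.

3.25 bits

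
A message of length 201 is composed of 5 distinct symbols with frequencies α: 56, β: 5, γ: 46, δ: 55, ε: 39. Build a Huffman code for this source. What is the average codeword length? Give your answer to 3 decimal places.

Probabilities are the counts divided by 201.
Repeatedly combine the two least-probable nodes; the expected code length is the sum of the merged weights.
merge 5/201 + 13/67 → 44/201
merge 44/201 + 46/201 → 30/67
merge 55/201 + 56/201 → 37/67
merge 30/67 + 37/67 → 1
L = 44/201 + 30/67 + 37/67 + 1 = 446/201 ≈ 2.219 bits/symbol.

2.219 bits/symbol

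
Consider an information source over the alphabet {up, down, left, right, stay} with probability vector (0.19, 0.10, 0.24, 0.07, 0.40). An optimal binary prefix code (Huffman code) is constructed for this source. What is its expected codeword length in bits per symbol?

2.13 bits/symbol

Repeatedly combine the two least-probable nodes; the expected code length is the sum of the merged weights.
merge 7/100 + 1/10 → 17/100
merge 17/100 + 19/100 → 9/25
merge 6/25 + 9/25 → 3/5
merge 2/5 + 3/5 → 1
L = 17/100 + 9/25 + 3/5 + 1 = 213/100 = 2.13 bits/symbol.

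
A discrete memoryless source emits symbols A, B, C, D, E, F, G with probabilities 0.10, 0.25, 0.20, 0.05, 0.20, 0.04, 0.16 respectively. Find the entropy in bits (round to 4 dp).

H = −Σ pᵢ log₂ pᵢ.
−0.10·log₂(0.10) = 0.3322
−0.25·log₂(0.25) = 0.5000
−0.20·log₂(0.20) = 0.4644
−0.05·log₂(0.05) = 0.2161
−0.20·log₂(0.20) = 0.4644
−0.04·log₂(0.04) = 0.1858
−0.16·log₂(0.16) = 0.4230
Sum ≈ 2.5858 → 2.5858 bits.

2.5858 bits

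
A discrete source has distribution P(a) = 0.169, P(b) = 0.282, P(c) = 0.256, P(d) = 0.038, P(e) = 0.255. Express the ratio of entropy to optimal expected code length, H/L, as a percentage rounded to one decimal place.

Entropy H = −Σ p log₂ p ≈ 2.1337 bits.
Huffman merges: 19/500+169/1000→207/1000; 207/1000+51/200→231/500; 32/125+141/500→269/500; 231/500+269/500→1. L = 2207/1000 ≈ 2.2070.
Efficiency = H/L = 2.1337/2.2070 = 96.7%.

96.7%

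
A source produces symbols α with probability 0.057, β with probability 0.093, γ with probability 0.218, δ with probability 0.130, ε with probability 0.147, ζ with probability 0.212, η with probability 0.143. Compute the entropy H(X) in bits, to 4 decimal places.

H = −Σ pᵢ log₂ pᵢ.
−0.057·log₂(0.057) = 0.2356
−0.093·log₂(0.093) = 0.3187
−0.218·log₂(0.218) = 0.4791
−0.130·log₂(0.130) = 0.3826
−0.147·log₂(0.147) = 0.4066
−0.212·log₂(0.212) = 0.4744
−0.143·log₂(0.143) = 0.4012
Sum ≈ 2.6983 → 2.6983 bits.

2.6983 bits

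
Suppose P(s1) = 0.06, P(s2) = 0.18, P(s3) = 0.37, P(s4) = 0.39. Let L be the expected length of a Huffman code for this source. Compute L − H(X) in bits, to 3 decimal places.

0.101 bits

Entropy H = −Σ p log₂ p ≈ 1.7494 bits.
Huffman merges: 3/50+9/50→6/25; 6/25+37/100→61/100; 39/100+61/100→1. L = 37/20 ≈ 1.8500.
L − H = 1.8500 − 1.7494 = 0.101 bits.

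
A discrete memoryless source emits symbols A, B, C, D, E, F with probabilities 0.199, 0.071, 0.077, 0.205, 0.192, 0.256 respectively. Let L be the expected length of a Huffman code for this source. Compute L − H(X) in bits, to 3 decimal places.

0.040 bits

Entropy H = −Σ p log₂ p ≈ 2.4483 bits.
Huffman merges: 71/1000+77/1000→37/250; 37/250+24/125→17/50; 199/1000+41/200→101/250; 32/125+17/50→149/250; 101/250+149/250→1. L = 311/125 ≈ 2.4880.
L − H = 2.4880 − 2.4483 = 0.040 bits.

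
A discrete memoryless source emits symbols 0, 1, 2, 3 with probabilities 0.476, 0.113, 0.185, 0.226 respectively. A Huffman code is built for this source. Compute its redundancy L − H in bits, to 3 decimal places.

0.021 bits

Entropy H = −Σ p log₂ p ≈ 1.8005 bits.
Huffman merges: 113/1000+37/200→149/500; 113/500+149/500→131/250; 119/250+131/250→1. L = 911/500 ≈ 1.8220.
L − H = 1.8220 − 1.8005 = 0.021 bits.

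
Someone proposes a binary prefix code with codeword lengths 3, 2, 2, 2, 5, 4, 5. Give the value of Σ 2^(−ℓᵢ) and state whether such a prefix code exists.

1; yes

With common denominator 2^5 = 32: Σ 2^(−ℓᵢ) = 4/32 + 8/32 + 8/32 + 8/32 + 1/32 + 2/32 + 1/32 = 32/32 = 1.
Kraft's inequality requires Σ ≤ 1; here Σ = 1 ≤ 1, so such a prefix code exists.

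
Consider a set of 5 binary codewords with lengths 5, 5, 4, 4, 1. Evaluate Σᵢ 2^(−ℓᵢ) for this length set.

With common denominator 2^5 = 32: Σ 2^(−ℓᵢ) = 1/32 + 1/32 + 2/32 + 2/32 + 16/32 = 22/32 = 0.6875.

0.6875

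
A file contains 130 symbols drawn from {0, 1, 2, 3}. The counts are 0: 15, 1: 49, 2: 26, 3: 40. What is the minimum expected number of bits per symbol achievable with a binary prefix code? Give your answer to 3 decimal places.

1.938 bits/symbol

Probabilities are the counts divided by 130.
Repeatedly combine the two least-probable nodes; the expected code length is the sum of the merged weights.
merge 3/26 + 1/5 → 41/130
merge 4/13 + 41/130 → 81/130
merge 49/130 + 81/130 → 1
L = 41/130 + 81/130 + 1 = 126/65 ≈ 1.938 bits/symbol.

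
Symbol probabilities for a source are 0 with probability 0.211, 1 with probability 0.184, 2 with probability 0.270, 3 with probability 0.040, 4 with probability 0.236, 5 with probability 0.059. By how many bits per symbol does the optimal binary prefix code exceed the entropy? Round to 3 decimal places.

0.031 bits

Entropy H = −Σ p log₂ p ≈ 2.3513 bits.
Huffman merges: 1/25+59/1000→99/1000; 99/1000+23/125→283/1000; 211/1000+59/250→447/1000; 27/100+283/1000→553/1000; 447/1000+553/1000→1. L = 1191/500 ≈ 2.3820.
L − H = 2.3820 − 2.3513 = 0.031 bits.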